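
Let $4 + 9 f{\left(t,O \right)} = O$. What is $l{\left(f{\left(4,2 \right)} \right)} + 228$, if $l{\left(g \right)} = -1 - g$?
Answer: $\frac{2045}{9} \approx 227.22$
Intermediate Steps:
$f{\left(t,O \right)} = - \frac{4}{9} + \frac{O}{9}$
$l{\left(f{\left(4,2 \right)} \right)} + 228 = \left(-1 - \left(- \frac{4}{9} + \frac{1}{9} \cdot 2\right)\right) + 228 = \left(-1 - \left(- \frac{4}{9} + \frac{2}{9}\right)\right) + 228 = \left(-1 - - \frac{2}{9}\right) + 228 = \left(-1 + \frac{2}{9}\right) + 228 = - \frac{7}{9} + 228 = \frac{2045}{9}$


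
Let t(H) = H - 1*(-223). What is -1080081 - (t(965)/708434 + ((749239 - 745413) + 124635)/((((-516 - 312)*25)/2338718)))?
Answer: 49249689885426433/3666145950 ≈ 1.3434e+7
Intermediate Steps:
t(H) = 223 + H (t(H) = H + 223 = 223 + H)
-1080081 - (t(965)/708434 + ((749239 - 745413) + 124635)/((((-516 - 312)*25)/2338718))) = -1080081 - ((223 + 965)/708434 + ((749239 - 745413) + 124635)/((((-516 - 312)*25)/2338718))) = -1080081 - (1188*(1/708434) + (3826 + 124635)/((-828*25*(1/2338718)))) = -1080081 - (594/354217 + 128461/((-20700*1/2338718))) = -1080081 - (594/354217 + 128461/(-10350/1169359)) = -1080081 - (594/354217 + 128461*(-1169359/10350)) = -1080081 - (594/354217 - 150217026499/10350) = -1080081 - 1*(-53209424469248383/3666145950) = -1080081 + 53209424469248383/3666145950 = 49249689885426433/3666145950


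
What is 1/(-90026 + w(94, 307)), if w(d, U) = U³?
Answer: 1/28844417 ≈ 3.4669e-8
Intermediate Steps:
1/(-90026 + w(94, 307)) = 1/(-90026 + 307³) = 1/(-90026 + 28934443) = 1/28844417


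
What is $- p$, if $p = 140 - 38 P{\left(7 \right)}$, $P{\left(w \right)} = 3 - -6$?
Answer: $202$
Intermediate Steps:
$P{\left(w \right)} = 9$ ($P{\left(w \right)} = 3 + 6 = 9$)
$p = -202$ ($p = 140 - 342 = -202$)
$- p = \left(-1\right) \left(-202\right) = 202$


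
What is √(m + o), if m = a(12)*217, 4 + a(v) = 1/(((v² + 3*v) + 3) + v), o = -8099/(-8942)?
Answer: I*√2632977481551690/1743690 ≈ 29.428*I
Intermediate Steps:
o = 8099/8942 (o = -8099*(-1/8942) = 8099/8942 ≈ 0.90573)
a(v) = -4 + 1/(3 + v² + 4*v) (a(v) = -4 + 1/(((v² + 3*v) + 3) + v) = -4 + 1/((3 + v² + 3*v) + v) = -4 + 1/(3 + v² + 4*v))
m = -169043/195 (m = ((-11 - 16*12 - 4*12²)/(3 + 12² + 4*12))*217 = ((-11 - 192 - 4*144)/(3 + 144 + 48))*217 = ((-11 - 192 - 576)/195)*217 = ((1/195)*(-779))*217 = -779/195*217 = -169043/195 ≈ -866.89)
√(m + o) = √(-169043/195 + 8099/8942) = √(-1510003201/1743690) = I*√2632977481551690/1743690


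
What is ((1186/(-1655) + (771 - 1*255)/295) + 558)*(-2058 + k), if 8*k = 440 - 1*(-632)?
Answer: -105024872368/97645 ≈ -1.0756e+6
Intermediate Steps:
k = 134 (k = (440 - 1*(-632))/8 = (440 + 632)/8 = (1/8)*1072 = 134)
((1186/(-1655) + (771 - 1*255)/295) + 558)*(-2058 + k) = ((1186/(-1655) + (771 - 1*255)/295) + 558)*(-2058 + 134) = ((1186*(-1/1655) + (771 - 255)*(1/295)) + 558)*(-1924) = ((-1186/1655 + 516*(1/295)) + 558)*(-1924) = ((-1186/1655 + 516/295) + 558)*(-1924) = (100822/97645 + 558)*(-1924) = (54586732/97645)*(-1924) = -105024872368/97645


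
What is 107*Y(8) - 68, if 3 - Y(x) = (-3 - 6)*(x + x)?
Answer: 15661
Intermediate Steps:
Y(x) = 3 + 18*x (Y(x) = 3 - (-3 - 6)*(x + x) = 3 - (-9)*2*x = 3 - (-18)*x = 3 + 18*x)
107*Y(8) - 68 = 107*(3 + 18*8) - 68 = 107*(3 + 144) - 68 = 107*147 - 68 = 15729 - 68 = 15661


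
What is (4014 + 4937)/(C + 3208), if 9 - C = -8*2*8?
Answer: 8951/3345 ≈ 2.6759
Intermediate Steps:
C = 137 (C = 9 - (-8*2)*8 = 9 - (-16)*8 = 9 - 1*(-128) = 9 + 128 = 137)
(4014 + 4937)/(C + 3208) = (4014 + 4937)/(137 + 3208) = 8951/3345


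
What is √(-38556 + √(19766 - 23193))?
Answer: √(-38556 + I*√3427) ≈ 0.149 + 196.36*I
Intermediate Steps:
√(-38556 + √(19766 - 23193)) = √(-38556 + √(-3427)) = √(-38556 + I*√3427)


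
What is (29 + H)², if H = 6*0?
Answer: 841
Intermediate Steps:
H = 0
(29 + H)² = (29 + 0)² = 29² = 841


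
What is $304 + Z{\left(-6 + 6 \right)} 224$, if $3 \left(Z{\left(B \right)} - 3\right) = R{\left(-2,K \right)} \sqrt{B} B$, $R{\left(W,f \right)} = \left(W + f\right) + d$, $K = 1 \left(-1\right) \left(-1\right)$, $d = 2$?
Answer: $976$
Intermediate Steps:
$K = 1$ ($K = \left(-1\right) \left(-1\right) = 1$)
$R{\left(W,f \right)} = 2 + W + f$ ($R{\left(W,f \right)} = \left(W + f\right) + 2 = 2 + W + f$)
$Z{\left(B \right)} = 3 + \frac{B^{\frac{3}{2}}}{3}$ ($Z{\left(B \right)} = 3 + \frac{\left(2 - 2 + 1\right) \sqrt{B} B}{3} = 3 + \frac{1 \sqrt{B} B}{3} = 3 + \frac{\sqrt{B} B}{3} = 3 + \frac{B^{\frac{3}{2}}}{3}$)
$304 + Z{\left(-6 + 6 \right)} 224 = 304 + \left(3 + \frac{\left(-6 + 6\right)^{\frac{3}{2}}}{3}\right) 224 = 304 + \left(3 + \frac{0^{\frac{3}{2}}}{3}\right) 224 = 304 + \left(3 + \frac{1}{3} \cdot 0\right) 224 = 304 + \left(3 + 0\right) 224 = 304 + 3 \cdot 224 = 304 + 672 = 976$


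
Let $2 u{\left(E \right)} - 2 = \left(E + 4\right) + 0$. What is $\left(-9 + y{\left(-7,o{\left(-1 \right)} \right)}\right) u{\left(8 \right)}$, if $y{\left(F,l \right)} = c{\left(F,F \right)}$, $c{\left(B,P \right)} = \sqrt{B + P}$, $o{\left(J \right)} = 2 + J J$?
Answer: $-63 + 7 i \sqrt{14} \approx -63.0 + 26.192 i$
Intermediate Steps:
$u{\left(E \right)} = 3 + \frac{E}{2}$ ($u{\left(E \right)} = 1 + \frac{\left(E + 4\right) + 0}{2} = 1 + \frac{\left(4 + E\right) + 0}{2} = 1 + \frac{4 + E}{2} = 1 + \left(2 + \frac{E}{2}\right) = 3 + \frac{E}{2}$)
$o{\left(J \right)} = 2 + J^{2}$
$y{\left(F,l \right)} = \sqrt{2} \sqrt{F}$ ($y{\left(F,l \right)} = \sqrt{F + F} = \sqrt{2 F} = \sqrt{2} \sqrt{F}$)
$\left(-9 + y{\left(-7,o{\left(-1 \right)} \right)}\right) u{\left(8 \right)} = \left(-9 + \sqrt{2} \sqrt{-7}\right) \left(3 + \frac{1}{2} \cdot 8\right) = \left(-9 + \sqrt{2} i \sqrt{7}\right) \left(3 + 4\right) = \left(-9 + i \sqrt{14}\right) 7 = -63 + 7 i \sqrt{14}$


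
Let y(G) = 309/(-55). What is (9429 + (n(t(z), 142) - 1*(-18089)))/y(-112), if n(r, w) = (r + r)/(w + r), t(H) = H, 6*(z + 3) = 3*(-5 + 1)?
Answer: -69115860/14111 ≈ -4898.0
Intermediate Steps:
z = -5 (z = -3 + (3*(-5 + 1))/6 = -3 + (3*(-4))/6 = -3 + (1/6)*(-12) = -3 - 2 = -5)
n(r, w) = 2*r/(r + w) (n(r, w) = (2*r)/(r + w) = 2*r/(r + w))
y(G) = -309/55 (y(G) = 309*(-1/55) = -309/55)
(9429 + (n(t(z), 142) - 1*(-18089)))/y(-112) = (9429 + (2*(-5)/(-5 + 142) - 1*(-18089)))/(-309/55) = (9429 + (2*(-5)/137 + 18089))*(-55/309) = (9429 + (2*(-5)*(1/137) + 18089))*(-55/309) = (9429 + (-10/137 + 18089))*(-55/309) = (9429 + 2478183/137)*(-55/309) = (3769956/137)*(-55/309) = -69115860/14111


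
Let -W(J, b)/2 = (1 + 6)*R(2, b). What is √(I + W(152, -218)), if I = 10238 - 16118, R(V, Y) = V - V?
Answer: 14*I*√30 ≈ 76.681*I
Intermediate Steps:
R(V, Y) = 0
I = -5880
W(J, b) = 0 (W(J, b) = -2*(1 + 6)*0 = -14*0 = -2*0 = 0)
√(I + W(152, -218)) = √(-5880 + 0) = √(-5880) = 14*I*√30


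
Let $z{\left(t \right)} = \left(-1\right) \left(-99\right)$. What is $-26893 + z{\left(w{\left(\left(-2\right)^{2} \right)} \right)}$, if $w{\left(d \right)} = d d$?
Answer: $-26794$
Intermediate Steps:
$w{\left(d \right)} = d^{2}$
$z{\left(t \right)} = 99$
$-26893 + z{\left(w{\left(\left(-2\right)^{2} \right)} \right)} = -26893 + 99 = -26794$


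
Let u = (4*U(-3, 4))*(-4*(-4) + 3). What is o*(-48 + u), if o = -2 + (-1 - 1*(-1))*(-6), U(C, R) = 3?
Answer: -360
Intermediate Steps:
o = -2 (o = -2 + (-1 + 1)*(-6) = -2 + 0*(-6) = -2 + 0 = -2)
u = 228 (u = (4*3)*(-4*(-4) + 3) = 12*(16 + 3) = 12*19 = 228)
o*(-48 + u) = -2*(-48 + 228) = -2*180 = -360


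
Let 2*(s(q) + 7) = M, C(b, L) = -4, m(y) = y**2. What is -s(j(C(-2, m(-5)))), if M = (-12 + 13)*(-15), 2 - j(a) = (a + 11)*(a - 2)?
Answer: 29/2 ≈ 14.500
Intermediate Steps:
j(a) = 2 - (-2 + a)*(11 + a) (j(a) = 2 - (a + 11)*(a - 2) = 2 - (11 + a)*(-2 + a) = 2 - (-2 + a)*(11 + a))
M = -15 (M = 1*(-15) = -15)
s(q) = -29/2 (s(q) = -7 + (1/2)*(-15) = -7 - 15/2 = -29/2)
-s(j(C(-2, m(-5)))) = -1*(-29/2) = 29/2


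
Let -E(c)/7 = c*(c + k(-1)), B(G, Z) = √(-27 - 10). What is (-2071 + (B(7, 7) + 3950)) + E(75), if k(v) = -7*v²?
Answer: -33821 + I*√37 ≈ -33821.0 + 6.0828*I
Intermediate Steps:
B(G, Z) = I*√37 (B(G, Z) = √(-37) = I*√37)
E(c) = -7*c*(-7 + c) (E(c) = -7*c*(c - 7*(-1)²) = -7*c*(c - 7*1) = -7*c*(c - 7) = -7*c*(-7 + c))
(-2071 + (B(7, 7) + 3950)) + E(75) = (-2071 + (I*√37 + 3950)) + 7*75*(7 - 1*75) = (-2071 + (3950 + I*√37)) + 7*75*(7 - 75) = (1879 + I*√37) + 7*75*(-68) = (1879 + I*√37) - 35700 = -33821 + I*√37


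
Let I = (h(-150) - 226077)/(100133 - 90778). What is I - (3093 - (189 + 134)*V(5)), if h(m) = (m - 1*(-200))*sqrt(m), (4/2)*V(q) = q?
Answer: -43213859/18710 + 50*I*sqrt(6)/1871 ≈ -2309.7 + 0.065459*I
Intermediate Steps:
V(q) = q/2
h(m) = sqrt(m)*(200 + m) (h(m) = (m + 200)*sqrt(m) = (200 + m)*sqrt(m) = sqrt(m)*(200 + m))
I = -226077/9355 + 50*I*sqrt(6)/1871 (I = (sqrt(-150)*(200 - 150) - 226077)/(100133 - 90778) = ((5*I*sqrt(6))*50 - 226077)/9355 = (250*I*sqrt(6) - 226077)*(1/9355) = (-226077 + 250*I*sqrt(6))*(1/9355) = -226077/9355 + 50*I*sqrt(6)/1871 ≈ -24.166 + 0.065459*I)
I - (3093 - (189 + 134)*V(5)) = (-226077/9355 + 50*I*sqrt(6)/1871) - (3093 - (189 + 134)*(1/2)*5) = (-226077/9355 + 50*I*sqrt(6)/1871) - (3093 - 323*5/2) = (-226077/9355 + 50*I*sqrt(6)/1871) - (3093 - 1*1615/2) = (-226077/9355 + 50*I*sqrt(6)/1871) - (3093 - 1615/2) = (-226077/9355 + 50*I*sqrt(6)/1871) - 1*4571/2 = (-226077/9355 + 50*I*sqrt(6)/1871) - 4571/2 = -43213859/18710 + 50*I*sqrt(6)/1871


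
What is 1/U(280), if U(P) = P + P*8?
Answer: 1/2520 ≈ 0.00039683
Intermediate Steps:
U(P) = 9*P (U(P) = P + 8*P = 9*P)
1/U(280) = 1/(9*280) = 1/2520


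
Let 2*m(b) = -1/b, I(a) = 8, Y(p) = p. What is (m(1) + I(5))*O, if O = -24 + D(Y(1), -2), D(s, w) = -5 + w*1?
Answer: -465/2 ≈ -232.50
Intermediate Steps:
D(s, w) = -5 + w
m(b) = -1/(2*b) (m(b) = (-1/b)/2 = -1/(2*b))
O = -31 (O = -24 + (-5 - 2) = -24 - 7 = -31)
(m(1) + I(5))*O = (-½/1 + 8)*(-31) = (-½*1 + 8)*(-31) = (-½ + 8)*(-31) = (15/2)*(-31) = -465/2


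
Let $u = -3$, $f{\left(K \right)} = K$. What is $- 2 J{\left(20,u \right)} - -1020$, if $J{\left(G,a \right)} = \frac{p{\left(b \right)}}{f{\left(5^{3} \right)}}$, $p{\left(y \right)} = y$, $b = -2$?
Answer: $\frac{127504}{125} \approx 1020.0$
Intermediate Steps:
$J{\left(G,a \right)} = - \frac{2}{125}$ ($J{\left(G,a \right)} = - \frac{2}{5^{3}} = - \frac{2}{125}$)
$- 2 J{\left(20,u \right)} - -1020 = \left(-2\right) \left(- \frac{2}{125}\right) - -1020 = \frac{4}{125} + \left(-46 + 1066\right) = \frac{4}{125} + 1020 = \frac{127504}{125}$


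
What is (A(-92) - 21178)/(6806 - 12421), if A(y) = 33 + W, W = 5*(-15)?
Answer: 4244/1123 ≈ 3.7792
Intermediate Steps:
W = -75
A(y) = -42 (A(y) = 33 - 75 = -42)
(A(-92) - 21178)/(6806 - 12421) = (-42 - 21178)/(6806 - 12421) = -21220/(-5615) = -21220*(-1/5615) = 4244/1123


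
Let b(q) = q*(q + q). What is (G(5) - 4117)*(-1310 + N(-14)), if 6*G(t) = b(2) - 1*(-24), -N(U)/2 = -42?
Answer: 15122710/3 ≈ 5.0409e+6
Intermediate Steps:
N(U) = 84 (N(U) = -2*(-42) = 84)
b(q) = 2*q² (b(q) = q*(2*q) = 2*q²)
G(t) = 16/3 (G(t) = (2*2² - 1*(-24))/6 = (2*4 + 24)/6 = (8 + 24)/6 = (⅙)*32 = 16/3)
(G(5) - 4117)*(-1310 + N(-14)) = (16/3 - 4117)*(-1310 + 84) = -12335/3*(-1226) = 15122710/3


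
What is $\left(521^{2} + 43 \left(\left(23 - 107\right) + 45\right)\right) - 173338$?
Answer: $96426$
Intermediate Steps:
$\left(521^{2} + 43 \left(\left(23 - 107\right) + 45\right)\right) - 173338 = \left(271441 + 43 \left(-84 + 45\right)\right) - 173338 = \left(271441 + 43 \left(-39\right)\right) - 173338 = \left(271441 - 1677\right) - 173338 = 269764 - 173338 = 96426$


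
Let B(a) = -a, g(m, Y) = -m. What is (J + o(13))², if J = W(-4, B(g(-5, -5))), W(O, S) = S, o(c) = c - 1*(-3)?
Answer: 121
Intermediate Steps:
o(c) = 3 + c (o(c) = c + 3 = 3 + c)
J = -5 (J = -(-1)*(-5) = -1*5 = -5)
(J + o(13))² = (-5 + (3 + 13))² = (-5 + 16)² = 11² = 121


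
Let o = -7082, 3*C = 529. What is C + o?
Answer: -20717/3 ≈ -6905.7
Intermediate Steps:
C = 529/3 (C = (⅓)*529 = 529/3 ≈ 176.33)
C + o = 529/3 - 7082 = -20717/3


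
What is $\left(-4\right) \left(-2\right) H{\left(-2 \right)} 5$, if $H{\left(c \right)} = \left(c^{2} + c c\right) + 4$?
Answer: $480$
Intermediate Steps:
$H{\left(c \right)} = 4 + 2 c^{2}$ ($H{\left(c \right)} = \left(c^{2} + c^{2}\right) + 4 = 2 c^{2} + 4 = 4 + 2 c^{2}$)
$\left(-4\right) \left(-2\right) H{\left(-2 \right)} 5 = \left(-4\right) \left(-2\right) \left(4 + 2 \left(-2\right)^{2}\right) 5 = 8 \left(4 + 2 \cdot 4\right) 5 = 8 \left(4 + 8\right) 5 = 8 \cdot 12 \cdot 5 = 96 \cdot 5 = 480$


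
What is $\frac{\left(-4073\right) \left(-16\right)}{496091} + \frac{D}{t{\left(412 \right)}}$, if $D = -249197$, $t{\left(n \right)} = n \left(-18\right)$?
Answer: $\frac{124107674815}{3679010856} \approx 33.734$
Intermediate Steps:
$t{\left(n \right)} = - 18 n$
$\frac{\left(-4073\right) \left(-16\right)}{496091} + \frac{D}{t{\left(412 \right)}} = \frac{\left(-4073\right) \left(-16\right)}{496091} - \frac{249197}{\left(-18\right) 412} = 65168 \cdot \frac{1}{496091} - \frac{249197}{-7416} = \frac{65168}{496091} - - \frac{249197}{7416} = \frac{65168}{496091} + \frac{249197}{7416} = \frac{124107674815}{3679010856}$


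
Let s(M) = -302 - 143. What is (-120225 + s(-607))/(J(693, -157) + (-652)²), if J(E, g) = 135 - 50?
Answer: -120670/425189 ≈ -0.28380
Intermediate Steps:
J(E, g) = 85
s(M) = -445
(-120225 + s(-607))/(J(693, -157) + (-652)²) = (-120225 - 445)/(85 + (-652)²) = -120670/(85 + 425104) = -120670/425189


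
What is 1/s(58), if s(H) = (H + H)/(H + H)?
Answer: 1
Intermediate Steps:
s(H) = 1 (s(H) = (2*H)/((2*H)) = (2*H)*(1/(2*H)) = 1)
1/s(58) = 1/1 = 1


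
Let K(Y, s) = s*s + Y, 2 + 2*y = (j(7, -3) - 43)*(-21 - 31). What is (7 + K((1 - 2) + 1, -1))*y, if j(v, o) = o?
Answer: 9560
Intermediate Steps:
y = 1195 (y = -1 + ((-3 - 43)*(-21 - 31))/2 = -1 + (-46*(-52))/2 = -1 + (1/2)*2392 = -1 + 1196 = 1195)
K(Y, s) = Y + s**2 (K(Y, s) = s**2 + Y = Y + s**2)
(7 + K((1 - 2) + 1, -1))*y = (7 + (((1 - 2) + 1) + (-1)**2))*1195 = (7 + ((-1 + 1) + 1))*1195 = (7 + (0 + 1))*1195 = (7 + 1)*1195 = 8*1195 = 9560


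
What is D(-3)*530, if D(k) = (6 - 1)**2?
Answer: 13250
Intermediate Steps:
D(k) = 25 (D(k) = 5**2 = 25)
D(-3)*530 = 25*530 = 13250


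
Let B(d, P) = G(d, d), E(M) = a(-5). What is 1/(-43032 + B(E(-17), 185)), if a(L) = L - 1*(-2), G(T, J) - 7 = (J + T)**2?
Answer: -1/42989 ≈ -2.3262e-5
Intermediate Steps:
G(T, J) = 7 + (J + T)**2
a(L) = 2 + L (a(L) = L + 2 = 2 + L)
E(M) = -3 (E(M) = 2 - 5 = -3)
B(d, P) = 7 + 4*d**2 (B(d, P) = 7 + (d + d)**2 = 7 + (2*d)**2 = 7 + 4*d**2)
1/(-43032 + B(E(-17), 185)) = 1/(-43032 + (7 + 4*(-3)**2)) = 1/(-43032 + (7 + 4*9)) = 1/(-43032 + (7 + 36)) = 1/(-43032 + 43) = 1/(-42989) = -1/42989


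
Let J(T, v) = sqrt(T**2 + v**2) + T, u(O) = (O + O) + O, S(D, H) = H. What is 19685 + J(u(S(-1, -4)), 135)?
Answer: 19673 + 3*sqrt(2041) ≈ 19809.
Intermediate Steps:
u(O) = 3*O (u(O) = 2*O + O = 3*O)
J(T, v) = T + sqrt(T**2 + v**2)
19685 + J(u(S(-1, -4)), 135) = 19685 + (3*(-4) + sqrt((3*(-4))**2 + 135**2)) = 19685 + (-12 + sqrt((-12)**2 + 18225)) = 19685 + (-12 + sqrt(144 + 18225)) = 19685 + (-12 + sqrt(18369)) = 19685 + (-12 + 3*sqrt(2041)) = 19673 + 3*sqrt(2041)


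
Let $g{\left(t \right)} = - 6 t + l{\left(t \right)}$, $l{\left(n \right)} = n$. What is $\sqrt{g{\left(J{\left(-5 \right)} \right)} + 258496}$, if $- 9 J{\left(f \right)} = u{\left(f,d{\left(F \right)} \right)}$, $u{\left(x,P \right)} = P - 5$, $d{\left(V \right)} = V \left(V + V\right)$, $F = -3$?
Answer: $\frac{\sqrt{2326529}}{3} \approx 508.43$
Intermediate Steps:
$d{\left(V \right)} = 2 V^{2}$ ($d{\left(V \right)} = V 2 V = 2 V^{2}$)
$u{\left(x,P \right)} = -5 + P$
$J{\left(f \right)} = - \frac{13}{9}$ ($J{\left(f \right)} = - \frac{-5 + 2 \left(-3\right)^{2}}{9} = - \frac{-5 + 2 \cdot 9}{9} = - \frac{-5 + 18}{9} = \left(- \frac{1}{9}\right) 13 = - \frac{13}{9}$)
$g{\left(t \right)} = - 5 t$ ($g{\left(t \right)} = - 6 t + t = - 5 t$)
$\sqrt{g{\left(J{\left(-5 \right)} \right)} + 258496} = \sqrt{\left(-5\right) \left(- \frac{13}{9}\right) + 258496} = \sqrt{\frac{65}{9} + 258496} = \sqrt{\frac{2326529}{9}} = \frac{\sqrt{2326529}}{3}$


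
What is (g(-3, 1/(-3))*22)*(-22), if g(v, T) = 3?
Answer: -1452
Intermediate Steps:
(g(-3, 1/(-3))*22)*(-22) = (3*22)*(-22) = 66*(-22) = -1452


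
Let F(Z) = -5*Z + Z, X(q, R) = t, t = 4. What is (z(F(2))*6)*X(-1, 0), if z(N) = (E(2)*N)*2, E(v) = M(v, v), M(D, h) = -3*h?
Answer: 2304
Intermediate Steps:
X(q, R) = 4
E(v) = -3*v
F(Z) = -4*Z
z(N) = -12*N (z(N) = ((-3*2)*N)*2 = -6*N*2 = -12*N)
(z(F(2))*6)*X(-1, 0) = (-(-48)*2*6)*4 = (-12*(-8)*6)*4 = (96*6)*4 = 576*4 = 2304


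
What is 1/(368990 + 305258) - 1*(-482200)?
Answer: 325122385601/674248 ≈ 4.8220e+5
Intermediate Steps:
1/(368990 + 305258) - 1*(-482200) = 1/674248 + 482200 = 325122385601/674248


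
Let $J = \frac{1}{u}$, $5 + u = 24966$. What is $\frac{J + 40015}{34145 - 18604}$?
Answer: $\frac{998814416}{387918901} \approx 2.5748$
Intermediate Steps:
$u = 24961$ ($u = -5 + 24966 = 24961$)
$J = \frac{1}{24961} \approx 4.0062 \cdot 10^{-5}$
$\frac{J + 40015}{34145 - 18604} = \frac{\frac{1}{24961} + 40015}{34145 - 18604} = \frac{998814416}{24961 \cdot 15541} = \frac{998814416}{24961} \cdot \frac{1}{15541} = \frac{998814416}{387918901}$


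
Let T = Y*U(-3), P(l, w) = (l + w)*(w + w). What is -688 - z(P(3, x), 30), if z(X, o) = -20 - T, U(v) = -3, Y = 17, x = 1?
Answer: -719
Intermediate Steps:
P(l, w) = 2*w*(l + w) (P(l, w) = (l + w)*(2*w) = 2*w*(l + w))
T = -51 (T = 17*(-3) = -51)
z(X, o) = 31 (z(X, o) = -20 - 1*(-51) = -20 + 51 = 31)
-688 - z(P(3, x), 30) = -688 - 1*31 = -688 - 31 = -719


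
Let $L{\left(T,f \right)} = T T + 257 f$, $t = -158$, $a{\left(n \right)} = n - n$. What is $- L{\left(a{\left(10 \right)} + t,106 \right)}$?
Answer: $-52206$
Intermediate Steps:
$a{\left(n \right)} = 0$
$L{\left(T,f \right)} = T^{2} + 257 f$
$- L{\left(a{\left(10 \right)} + t,106 \right)} = - (\left(0 - 158\right)^{2} + 257 \cdot 106) = - (\left(-158\right)^{2} + 27242) = - (24964 + 27242) = \left(-1\right) 52206 = -52206$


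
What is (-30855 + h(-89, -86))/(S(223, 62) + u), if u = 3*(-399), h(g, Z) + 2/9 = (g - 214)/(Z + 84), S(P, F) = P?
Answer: 552667/17532 ≈ 31.523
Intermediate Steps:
h(g, Z) = -2/9 + (-214 + g)/(84 + Z) (h(g, Z) = -2/9 + (g - 214)/(Z + 84) = -2/9 + (-214 + g)/(84 + Z))
u = -1197
(-30855 + h(-89, -86))/(S(223, 62) + u) = (-30855 + (-2094 - 2*(-86) + 9*(-89))/(9*(84 - 86)))/(223 - 1197) = (-30855 + (⅑)*(-2094 + 172 - 801)/(-2))/(-974) = (-30855 + (⅑)*(-½)*(-2723))*(-1/974) = (-30855 + 2723/18)*(-1/974) = -552667/18*(-1/974) = 552667/17532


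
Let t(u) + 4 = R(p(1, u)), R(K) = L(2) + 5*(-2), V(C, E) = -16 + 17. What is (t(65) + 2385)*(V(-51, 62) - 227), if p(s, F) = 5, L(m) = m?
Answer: -536298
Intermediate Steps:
V(C, E) = 1
R(K) = -8 (R(K) = 2 + 5*(-2) = 2 - 10 = -8)
t(u) = -12 (t(u) = -4 - 8 = -12)
(t(65) + 2385)*(V(-51, 62) - 227) = (-12 + 2385)*(1 - 227) = 2373*(-226) = -536298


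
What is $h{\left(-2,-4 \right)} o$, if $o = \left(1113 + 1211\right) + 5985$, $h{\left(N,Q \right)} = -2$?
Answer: $-16618$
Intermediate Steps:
$o = 8309$ ($o = 2324 + 5985 = 8309$)
$h{\left(-2,-4 \right)} o = \left(-2\right) 8309 = -16618$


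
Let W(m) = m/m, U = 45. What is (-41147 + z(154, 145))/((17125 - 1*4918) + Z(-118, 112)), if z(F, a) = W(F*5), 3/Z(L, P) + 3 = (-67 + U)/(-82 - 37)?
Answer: -6891955/2044494 ≈ -3.3710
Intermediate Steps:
W(m) = 1
Z(L, P) = -357/335 (Z(L, P) = 3/(-3 + (-67 + 45)/(-82 - 37)) = 3/(-3 - 22/(-119)) = 3/(-3 - 22*(-1/119)) = 3/(-3 + 22/119) = 3/(-335/119) = 3*(-119/335) = -357/335)
z(F, a) = 1
(-41147 + z(154, 145))/((17125 - 1*4918) + Z(-118, 112)) = (-41147 + 1)/((17125 - 1*4918) - 357/335) = -41146/((17125 - 4918) - 357/335) = -41146/(12207 - 357/335) = -41146/4088988/335 = -41146*335/4088988 = -6891955/2044494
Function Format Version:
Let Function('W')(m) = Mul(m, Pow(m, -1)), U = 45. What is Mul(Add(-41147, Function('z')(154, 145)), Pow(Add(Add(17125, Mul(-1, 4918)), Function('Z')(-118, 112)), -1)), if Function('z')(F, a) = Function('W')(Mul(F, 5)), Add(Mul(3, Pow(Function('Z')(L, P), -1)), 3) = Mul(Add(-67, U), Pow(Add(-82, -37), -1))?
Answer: Rational(-6891955, 2044494) ≈ -3.3710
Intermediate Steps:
Function('W')(m) = 1
Function('Z')(L, P) = Rational(-357, 335) (Function('Z')(L, P) = Mul(3, Pow(Add(-3, Mul(Add(-67, 45), Pow(Add(-82, -37), -1))), -1)) = Mul(3, Pow(Add(-3, Mul(-22, Pow(-119, -1))), -1)) = Mul(3, Pow(Add(-3, Mul(-22, Rational(-1, 119))), -1)) = Mul(3, Pow(Add(-3, Rational(22, 119)), -1)) = Mul(3, Pow(Rational(-335, 119), -1)) = Mul(3, Rational(-119, 335)) = Rational(-357, 335))
Function('z')(F, a) = 1
Mul(Add(-41147, Function('z')(154, 145)), Pow(Add(Add(17125, Mul(-1, 4918)), Function('Z')(-118, 112)), -1)) = Mul(Add(-41147, 1), Pow(Add(Add(17125, Mul(-1, 4918)), Rational(-357, 335)), -1)) = Mul(-41146, Pow(Add(Add(17125, -4918), Rational(-357, 335)), -1)) = Mul(-41146, Pow(Add(12207, Rational(-357, 335)), -1)) = Mul(-41146, Pow(Rational(4088988, 335), -1)) = Mul(-41146, Rational(335, 4088988)) = Rational(-6891955, 2044494)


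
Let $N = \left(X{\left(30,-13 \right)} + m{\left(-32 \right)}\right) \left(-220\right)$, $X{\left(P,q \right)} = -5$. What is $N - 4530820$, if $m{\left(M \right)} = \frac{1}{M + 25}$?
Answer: $- \frac{31707820}{7} \approx -4.5297 \cdot 10^{6}$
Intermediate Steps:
$m{\left(M \right)} = \frac{1}{25 + M}$
$N = \frac{7920}{7}$ ($N = \left(-5 + \frac{1}{25 - 32}\right) \left(-220\right) = \left(-5 + \frac{1}{-7}\right) \left(-220\right) = \left(-5 - \frac{1}{7}\right) \left(-220\right) = \left(- \frac{36}{7}\right) \left(-220\right) = \frac{7920}{7} \approx 1131.4$)
$N - 4530820 = \frac{7920}{7} - 4530820 = - \frac{31707820}{7}$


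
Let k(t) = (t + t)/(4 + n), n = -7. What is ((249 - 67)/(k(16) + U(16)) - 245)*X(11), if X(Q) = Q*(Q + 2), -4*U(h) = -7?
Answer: -4061057/107 ≈ -37954.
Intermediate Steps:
U(h) = 7/4 (U(h) = -¼*(-7) = 7/4)
X(Q) = Q*(2 + Q)
k(t) = -2*t/3 (k(t) = (t + t)/(4 - 7) = (2*t)/(-3) = (2*t)*(-⅓) = -2*t/3)
((249 - 67)/(k(16) + U(16)) - 245)*X(11) = ((249 - 67)/(-⅔*16 + 7/4) - 245)*(11*(2 + 11)) = (182/(-32/3 + 7/4) - 245)*(11*13) = (182/(-107/12) - 245)*143 = (182*(-12/107) - 245)*143 = (-2184/107 - 245)*143 = -28399/107*143 = -4061057/107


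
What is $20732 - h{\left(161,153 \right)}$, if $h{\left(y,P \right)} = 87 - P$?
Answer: $20798$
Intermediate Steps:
$20732 - h{\left(161,153 \right)} = 20732 - \left(87 - 153\right) = 20732 - -66 = 20732 + 66 = 20798$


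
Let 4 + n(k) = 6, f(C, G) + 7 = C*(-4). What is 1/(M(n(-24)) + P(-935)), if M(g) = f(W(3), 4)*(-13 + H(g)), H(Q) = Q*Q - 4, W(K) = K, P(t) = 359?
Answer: 1/606 ≈ 0.0016502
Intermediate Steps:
f(C, G) = -7 - 4*C (f(C, G) = -7 + C*(-4) = -7 - 4*C)
H(Q) = -4 + Q**2 (H(Q) = Q**2 - 4 = -4 + Q**2)
n(k) = 2 (n(k) = -4 + 6 = 2)
M(g) = 323 - 19*g**2 (M(g) = (-7 - 4*3)*(-13 + (-4 + g**2)) = (-7 - 12)*(-17 + g**2) = -19*(-17 + g**2) = 323 - 19*g**2)
1/(M(n(-24)) + P(-935)) = 1/((323 - 19*2**2) + 359) = 1/((323 - 19*4) + 359) = 1/((323 - 76) + 359) = 1/(247 + 359) = 1/606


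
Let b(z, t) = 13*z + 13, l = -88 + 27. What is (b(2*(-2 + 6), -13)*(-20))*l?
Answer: 142740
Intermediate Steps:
l = -61
b(z, t) = 13 + 13*z
(b(2*(-2 + 6), -13)*(-20))*l = ((13 + 13*(2*(-2 + 6)))*(-20))*(-61) = ((13 + 13*(2*4))*(-20))*(-61) = ((13 + 13*8)*(-20))*(-61) = ((13 + 104)*(-20))*(-61) = (117*(-20))*(-61) = -2340*(-61) = 142740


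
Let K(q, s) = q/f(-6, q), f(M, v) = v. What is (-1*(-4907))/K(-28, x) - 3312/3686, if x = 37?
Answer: 9041945/1843 ≈ 4906.1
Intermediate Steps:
K(q, s) = 1 (K(q, s) = q/q = 1)
(-1*(-4907))/K(-28, x) - 3312/3686 = -1*(-4907)/1 - 3312/3686 = 4907*1 - 3312*1/3686 = 4907 - 1656/1843 = 9041945/1843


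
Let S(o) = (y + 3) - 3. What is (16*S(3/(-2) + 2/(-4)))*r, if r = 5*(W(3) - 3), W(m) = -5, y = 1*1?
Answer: -640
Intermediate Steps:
y = 1
S(o) = 1 (S(o) = (1 + 3) - 3 = 4 - 3 = 1)
r = -40 (r = 5*(-5 - 3) = 5*(-8) = -40)
(16*S(3/(-2) + 2/(-4)))*r = (16*1)*(-40) = 16*(-40) = -640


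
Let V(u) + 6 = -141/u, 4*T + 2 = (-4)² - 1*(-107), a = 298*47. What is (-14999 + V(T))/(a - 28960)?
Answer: 1816169/1809434 ≈ 1.0037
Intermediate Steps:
a = 14006
T = 121/4 (T = -½ + ((-4)² - 1*(-107))/4 = -½ + (16 + 107)/4 = -½ + (¼)*123 = -½ + 123/4 = 121/4 ≈ 30.250)
V(u) = -6 - 141/u
(-14999 + V(T))/(a - 28960) = (-14999 + (-6 - 141/121/4))/(14006 - 28960) = (-14999 + (-6 - 141*4/121))/(-14954) = (-14999 + (-6 - 564/121))*(-1/14954) = (-14999 - 1290/121)*(-1/14954) = -1816169/121*(-1/14954) = 1816169/1809434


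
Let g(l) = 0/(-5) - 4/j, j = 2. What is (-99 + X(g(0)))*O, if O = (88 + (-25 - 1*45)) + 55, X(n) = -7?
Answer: -7738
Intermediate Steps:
g(l) = -2 (g(l) = 0/(-5) - 4/2 = 0*(-⅕) - 4*½ = 0 - 2 = -2)
O = 73 (O = (88 + (-25 - 45)) + 55 = (88 - 70) + 55 = 18 + 55 = 73)
(-99 + X(g(0)))*O = (-99 - 7)*73 = -106*73 = -7738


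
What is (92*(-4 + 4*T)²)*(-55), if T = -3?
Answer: -1295360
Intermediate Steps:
(92*(-4 + 4*T)²)*(-55) = (92*(-4 + 4*(-3))²)*(-55) = (92*(-4 - 12)²)*(-55) = (92*(-16)²)*(-55) = (92*256)*(-55) = 23552*(-55) = -1295360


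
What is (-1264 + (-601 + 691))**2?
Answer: 1378276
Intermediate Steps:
(-1264 + (-601 + 691))**2 = (-1264 + 90)**2 = (-1174)**2 = 1378276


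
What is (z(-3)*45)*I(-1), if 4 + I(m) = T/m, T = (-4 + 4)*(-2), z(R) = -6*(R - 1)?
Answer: -4320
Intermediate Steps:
z(R) = 6 - 6*R (z(R) = -6*(-1 + R) = 6 - 6*R)
T = 0 (T = 0*(-2) = 0)
I(m) = -4 (I(m) = -4 + 0/m = -4 + 0 = -4)
(z(-3)*45)*I(-1) = ((6 - 6*(-3))*45)*(-4) = ((6 + 18)*45)*(-4) = (24*45)*(-4) = 1080*(-4) = -4320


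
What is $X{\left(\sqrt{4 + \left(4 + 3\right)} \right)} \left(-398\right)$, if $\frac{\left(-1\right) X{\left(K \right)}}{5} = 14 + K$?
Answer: $27860 + 1990 \sqrt{11} \approx 34460.0$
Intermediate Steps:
$X{\left(K \right)} = -70 - 5 K$ ($X{\left(K \right)} = - 5 \left(14 + K\right) = -70 - 5 K$)
$X{\left(\sqrt{4 + \left(4 + 3\right)} \right)} \left(-398\right) = \left(-70 - 5 \sqrt{4 + \left(4 + 3\right)}\right) \left(-398\right) = \left(-70 - 5 \sqrt{4 + 7}\right) \left(-398\right) = \left(-70 - 5 \sqrt{11}\right) \left(-398\right) = 27860 + 1990 \sqrt{11}$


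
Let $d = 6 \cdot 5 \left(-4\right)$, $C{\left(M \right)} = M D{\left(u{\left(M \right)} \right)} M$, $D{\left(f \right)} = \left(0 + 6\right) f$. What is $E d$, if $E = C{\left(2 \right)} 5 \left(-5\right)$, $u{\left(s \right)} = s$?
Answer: $144000$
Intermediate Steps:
$D{\left(f \right)} = 6 f$
$C{\left(M \right)} = 6 M^{3}$ ($C{\left(M \right)} = M 6 M M = 6 M^{2} M = 6 M^{3}$)
$d = -120$ ($d = 30 \left(-4\right) = -120$)
$E = -1200$ ($E = 6 \cdot 2^{3} \cdot 5 \left(-5\right) = 6 \cdot 8 \cdot 5 \left(-5\right) = 48 \cdot 5 \left(-5\right) = 240 \left(-5\right) = -1200$)
$E d = \left(-1200\right) \left(-120\right) = 144000$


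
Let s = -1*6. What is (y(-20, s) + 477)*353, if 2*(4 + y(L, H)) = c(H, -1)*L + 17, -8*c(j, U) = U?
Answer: 678113/4 ≈ 1.6953e+5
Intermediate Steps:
c(j, U) = -U/8
s = -6
y(L, H) = 9/2 + L/16 (y(L, H) = -4 + ((-⅛*(-1))*L + 17)/2 = -4 + (L/8 + 17)/2 = -4 + (17 + L/8)/2 = -4 + (17/2 + L/16) = 9/2 + L/16)
(y(-20, s) + 477)*353 = ((9/2 + (1/16)*(-20)) + 477)*353 = ((9/2 - 5/4) + 477)*353 = (13/4 + 477)*353 = (1921/4)*353 = 678113/4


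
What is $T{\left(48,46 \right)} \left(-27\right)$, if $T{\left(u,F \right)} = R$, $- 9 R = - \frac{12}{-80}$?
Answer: $\frac{9}{20} \approx 0.45$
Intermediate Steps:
$R = - \frac{1}{60}$ ($R = - \frac{\left(-12\right) \frac{1}{-80}}{9} = - \frac{\left(-12\right) \left(- \frac{1}{80}\right)}{9} = \left(- \frac{1}{9}\right) \frac{3}{20} = - \frac{1}{60} \approx -0.016667$)
$T{\left(u,F \right)} = - \frac{1}{60}$
$T{\left(48,46 \right)} \left(-27\right) = \left(- \frac{1}{60}\right) \left(-27\right) = \frac{9}{20}$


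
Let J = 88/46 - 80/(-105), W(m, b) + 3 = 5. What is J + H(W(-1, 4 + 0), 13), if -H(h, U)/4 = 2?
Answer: -2572/483 ≈ -5.3251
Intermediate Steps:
W(m, b) = 2 (W(m, b) = -3 + 5 = 2)
H(h, U) = -8 (H(h, U) = -4*2 = -8)
J = 1292/483 (J = 88*(1/46) - 80*(-1/105) = 44/23 + 16/21 = 1292/483 ≈ 2.6749)
J + H(W(-1, 4 + 0), 13) = 1292/483 - 8 = -2572/483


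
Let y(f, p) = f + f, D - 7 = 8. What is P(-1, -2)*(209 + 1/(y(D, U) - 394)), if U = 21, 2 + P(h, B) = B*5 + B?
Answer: -76075/26 ≈ -2926.0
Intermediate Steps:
D = 15 (D = 7 + 8 = 15)
P(h, B) = -2 + 6*B (P(h, B) = -2 + (B*5 + B) = -2 + (5*B + B) = -2 + 6*B)
y(f, p) = 2*f
P(-1, -2)*(209 + 1/(y(D, U) - 394)) = (-2 + 6*(-2))*(209 + 1/(2*15 - 394)) = (-2 - 12)*(209 + 1/(30 - 394)) = -14*(209 + 1/(-364)) = -14*(209 - 1/364) = -14*76075/364 = -76075/26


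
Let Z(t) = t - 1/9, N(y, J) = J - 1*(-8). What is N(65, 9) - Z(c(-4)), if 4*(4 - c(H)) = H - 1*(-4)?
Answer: 118/9 ≈ 13.111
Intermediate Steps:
N(y, J) = 8 + J (N(y, J) = J + 8 = 8 + J)
c(H) = 3 - H/4 (c(H) = 4 - (H - 1*(-4))/4 = 4 - (H + 4)/4 = 4 - (4 + H)/4 = 4 + (-1 - H/4) = 3 - H/4)
Z(t) = -1/9 + t (Z(t) = t - 1*1/9 = t - 1/9 = -1/9 + t)
N(65, 9) - Z(c(-4)) = (8 + 9) - (-1/9 + (3 - 1/4*(-4))) = 17 - (-1/9 + (3 + 1)) = 17 - (-1/9 + 4) = 17 - 1*35/9 = 17 - 35/9 = 118/9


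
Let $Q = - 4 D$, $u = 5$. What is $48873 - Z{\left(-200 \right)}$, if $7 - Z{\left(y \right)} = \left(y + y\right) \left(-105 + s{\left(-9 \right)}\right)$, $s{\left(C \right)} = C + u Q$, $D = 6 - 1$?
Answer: $134466$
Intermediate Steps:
$D = 5$ ($D = 6 - 1 = 5$)
$Q = -20$ ($Q = \left(-4\right) 5 = -20$)
$s{\left(C \right)} = -100 + C$ ($s{\left(C \right)} = C + 5 \left(-20\right) = C - 100 = -100 + C$)
$Z{\left(y \right)} = 7 + 428 y$ ($Z{\left(y \right)} = 7 - \left(y + y\right) \left(-105 - 109\right) = 7 - 2 y \left(-105 - 109\right) = 7 - 2 y \left(-214\right) = 7 - - 428 y = 7 + 428 y$)
$48873 - Z{\left(-200 \right)} = 48873 - \left(7 + 428 \left(-200\right)\right) = 48873 - \left(7 - 85600\right) = 48873 - -85593 = 48873 + 85593 = 134466$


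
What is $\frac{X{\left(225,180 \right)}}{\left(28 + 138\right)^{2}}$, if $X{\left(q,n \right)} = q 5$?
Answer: $\frac{1125}{27556} \approx 0.040826$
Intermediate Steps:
$X{\left(q,n \right)} = 5 q$
$\frac{X{\left(225,180 \right)}}{\left(28 + 138\right)^{2}} = \frac{5 \cdot 225}{\left(28 + 138\right)^{2}} = \frac{1125}{166^{2}} = \frac{1125}{27556}$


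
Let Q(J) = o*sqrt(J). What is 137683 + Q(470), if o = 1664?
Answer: 137683 + 1664*sqrt(470) ≈ 1.7376e+5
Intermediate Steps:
Q(J) = 1664*sqrt(J)
137683 + Q(470) = 137683 + 1664*sqrt(470)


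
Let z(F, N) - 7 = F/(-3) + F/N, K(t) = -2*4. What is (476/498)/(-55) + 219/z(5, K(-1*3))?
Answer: 71954026/1547535 ≈ 46.496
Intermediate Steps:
K(t) = -8
z(F, N) = 7 - F/3 + F/N (z(F, N) = 7 + (F/(-3) + F/N) = 7 + (F*(-⅓) + F/N) = 7 + (-F/3 + F/N) = 7 - F/3 + F/N)
(476/498)/(-55) + 219/z(5, K(-1*3)) = (476/498)/(-55) + 219/(7 - ⅓*5 + 5/(-8)) = (476*(1/498))*(-1/55) + 219/(7 - 5/3 + 5*(-⅛)) = (238/249)*(-1/55) + 219/(7 - 5/3 - 5/8) = -238/13695 + 219/(113/24) = -238/13695 + 219*(24/113) = -238/13695 + 5256/113 = 71954026/1547535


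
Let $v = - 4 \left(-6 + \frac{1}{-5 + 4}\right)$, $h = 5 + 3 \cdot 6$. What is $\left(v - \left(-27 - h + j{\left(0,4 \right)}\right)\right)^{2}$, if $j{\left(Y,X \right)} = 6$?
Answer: $5184$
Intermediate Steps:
$h = 23$ ($h = 5 + 18 = 23$)
$v = 28$ ($v = - 4 \left(-6 + \frac{1}{-1}\right) = - 4 \left(-6 - 1\right) = \left(-4\right) \left(-7\right) = 28$)
$\left(v - \left(-27 - h + j{\left(0,4 \right)}\right)\right)^{2} = \left(28 + \left(23 - \left(-27 + 6\right)\right)\right)^{2} = \left(28 + \left(23 - -21\right)\right)^{2} = \left(28 + \left(23 + 21\right)\right)^{2} = \left(28 + 44\right)^{2} = 72^{2} = 5184$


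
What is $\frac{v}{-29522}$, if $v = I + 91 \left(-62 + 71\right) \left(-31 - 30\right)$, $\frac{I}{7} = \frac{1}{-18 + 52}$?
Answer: $\frac{1698599}{1003748} \approx 1.6923$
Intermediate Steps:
$I = \frac{7}{34}$ ($I = \frac{7}{-18 + 52} = \frac{7}{34} \approx 0.20588$)
$v = - \frac{1698599}{34}$ ($v = \frac{7}{34} + 91 \left(-62 + 71\right) \left(-31 - 30\right) = \frac{7}{34} + 91 \cdot 9 \left(-61\right) = \frac{7}{34} + 91 \left(-549\right) = \frac{7}{34} - 49959 = - \frac{1698599}{34} \approx -49959.0$)
$\frac{v}{-29522} = - \frac{1698599}{34 \left(-29522\right)} = \left(- \frac{1698599}{34}\right) \left(- \frac{1}{29522}\right) = \frac{1698599}{1003748}$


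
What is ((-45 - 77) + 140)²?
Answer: 324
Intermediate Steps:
((-45 - 77) + 140)² = (-122 + 140)² = 18² = 324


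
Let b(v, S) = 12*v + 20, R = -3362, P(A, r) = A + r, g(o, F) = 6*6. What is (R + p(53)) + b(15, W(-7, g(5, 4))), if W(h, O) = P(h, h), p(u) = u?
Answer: -3109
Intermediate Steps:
g(o, F) = 36
W(h, O) = 2*h (W(h, O) = h + h = 2*h)
b(v, S) = 20 + 12*v
(R + p(53)) + b(15, W(-7, g(5, 4))) = (-3362 + 53) + (20 + 12*15) = -3309 + (20 + 180) = -3309 + 200 = -3109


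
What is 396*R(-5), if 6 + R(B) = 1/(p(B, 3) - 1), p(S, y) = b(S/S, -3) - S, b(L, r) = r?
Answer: -1980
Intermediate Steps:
p(S, y) = -3 - S
R(B) = -6 + 1/(-4 - B) (R(B) = -6 + 1/((-3 - B) - 1) = -6 + 1/(-4 - B))
396*R(-5) = 396*((-25 - 6*(-5))/(4 - 5)) = 396*((-25 + 30)/(-1)) = 396*(-1*5) = 396*(-5) = -1980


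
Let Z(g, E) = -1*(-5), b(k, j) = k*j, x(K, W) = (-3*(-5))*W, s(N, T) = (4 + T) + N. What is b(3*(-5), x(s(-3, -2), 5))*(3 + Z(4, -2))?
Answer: -9000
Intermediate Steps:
s(N, T) = 4 + N + T
x(K, W) = 15*W
b(k, j) = j*k
Z(g, E) = 5
b(3*(-5), x(s(-3, -2), 5))*(3 + Z(4, -2)) = ((15*5)*(3*(-5)))*(3 + 5) = (75*(-15))*8 = -1125*8 = -9000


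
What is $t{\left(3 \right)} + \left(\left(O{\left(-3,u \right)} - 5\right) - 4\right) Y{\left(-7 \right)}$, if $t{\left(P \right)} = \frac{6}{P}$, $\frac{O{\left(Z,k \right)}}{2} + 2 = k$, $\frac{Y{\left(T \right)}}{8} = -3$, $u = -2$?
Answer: $410$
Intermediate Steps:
$Y{\left(T \right)} = -24$ ($Y{\left(T \right)} = 8 \left(-3\right) = -24$)
$O{\left(Z,k \right)} = -4 + 2 k$
$t{\left(3 \right)} + \left(\left(O{\left(-3,u \right)} - 5\right) - 4\right) Y{\left(-7 \right)} = \frac{6}{3} + \left(\left(\left(-4 + 2 \left(-2\right)\right) - 5\right) - 4\right) \left(-24\right) = 6 \cdot \frac{1}{3} + \left(\left(\left(-4 - 4\right) - 5\right) - 4\right) \left(-24\right) = 2 + \left(\left(-8 - 5\right) - 4\right) \left(-24\right) = 2 + \left(-13 - 4\right) \left(-24\right) = 2 - -408 = 2 + 408 = 410$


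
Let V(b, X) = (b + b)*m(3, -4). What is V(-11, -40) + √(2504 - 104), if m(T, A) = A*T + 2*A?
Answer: 440 + 20*√6 ≈ 488.99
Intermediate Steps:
m(T, A) = 2*A + A*T
V(b, X) = -40*b (V(b, X) = (b + b)*(-4*(2 + 3)) = (2*b)*(-4*5) = (2*b)*(-20) = -40*b)
V(-11, -40) + √(2504 - 104) = -40*(-11) + √(2504 - 104) = 440 + √2400 = 440 + 20*√6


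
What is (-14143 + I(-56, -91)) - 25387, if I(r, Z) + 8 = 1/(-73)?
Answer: -2886275/73 ≈ -39538.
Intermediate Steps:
I(r, Z) = -585/73 (I(r, Z) = -8 + 1/(-73) = -8 - 1/73 = -585/73)
(-14143 + I(-56, -91)) - 25387 = (-14143 - 585/73) - 25387 = -1033024/73 - 25387 = -2886275/73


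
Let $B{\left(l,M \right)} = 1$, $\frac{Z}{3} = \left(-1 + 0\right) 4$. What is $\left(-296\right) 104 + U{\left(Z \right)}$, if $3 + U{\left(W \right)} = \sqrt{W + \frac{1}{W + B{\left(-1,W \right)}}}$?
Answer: $-30787 + \frac{i \sqrt{1463}}{11} \approx -30787.0 + 3.4772 i$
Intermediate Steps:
$Z = -12$ ($Z = 3 \left(-1 + 0\right) 4 = 3 \left(\left(-1\right) 4\right) = 3 \left(-4\right) = -12$)
$U{\left(W \right)} = -3 + \sqrt{W + \frac{1}{1 + W}}$ ($U{\left(W \right)} = -3 + \sqrt{W + \frac{1}{W + 1}} = -3 + \sqrt{W + \frac{1}{1 + W}}$)
$\left(-296\right) 104 + U{\left(Z \right)} = \left(-296\right) 104 - \left(3 - \sqrt{\frac{1 - 12 \left(1 - 12\right)}{1 - 12}}\right) = -30784 - \left(3 - \sqrt{\frac{1 - -132}{-11}}\right) = -30784 - \left(3 - \sqrt{- \frac{1 + 132}{11}}\right) = -30784 - \left(3 - \sqrt{\left(- \frac{1}{11}\right) 133}\right) = -30784 - \left(3 - \sqrt{- \frac{133}{11}}\right) = -30784 - \left(3 - \frac{i \sqrt{1463}}{11}\right) = -30787 + \frac{i \sqrt{1463}}{11}$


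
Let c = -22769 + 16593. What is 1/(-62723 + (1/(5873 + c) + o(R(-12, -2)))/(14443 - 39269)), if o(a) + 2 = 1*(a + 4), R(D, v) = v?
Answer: -7522278/471819842993 ≈ -1.5943e-5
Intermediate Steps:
c = -6176
o(a) = 2 + a (o(a) = -2 + 1*(a + 4) = -2 + 1*(4 + a) = -2 + (4 + a) = 2 + a)
1/(-62723 + (1/(5873 + c) + o(R(-12, -2)))/(14443 - 39269)) = 1/(-62723 + (1/(5873 - 6176) + (2 - 2))/(14443 - 39269)) = 1/(-62723 + (1/(-303) + 0)/(-24826)) = 1/(-62723 + (-1/303 + 0)*(-1/24826)) = 1/(-62723 - 1/303*(-1/24826)) = 1/(-62723 + 1/7522278) = 1/(-471819842993/7522278) = -7522278/471819842993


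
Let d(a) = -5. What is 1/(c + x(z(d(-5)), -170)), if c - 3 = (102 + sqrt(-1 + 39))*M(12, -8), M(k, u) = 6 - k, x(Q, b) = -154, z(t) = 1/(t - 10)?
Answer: -763/580801 + 6*sqrt(38)/580801 ≈ -0.0012500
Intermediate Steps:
z(t) = 1/(-10 + t)
c = -609 - 6*sqrt(38) (c = 3 + (102 + sqrt(-1 + 39))*(6 - 1*12) = 3 + (102 + sqrt(38))*(6 - 12) = 3 + (102 + sqrt(38))*(-6) = 3 + (-612 - 6*sqrt(38)) = -609 - 6*sqrt(38) ≈ -645.99)
1/(c + x(z(d(-5)), -170)) = 1/((-609 - 6*sqrt(38)) - 154) = 1/(-763 - 6*sqrt(38))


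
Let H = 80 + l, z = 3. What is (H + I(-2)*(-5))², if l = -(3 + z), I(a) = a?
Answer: 7056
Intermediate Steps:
l = -6 (l = -(3 + 3) = -1*6 = -6)
H = 74 (H = 80 - 6 = 74)
(H + I(-2)*(-5))² = (74 - 2*(-5))² = (74 + 10)² = 84² = 7056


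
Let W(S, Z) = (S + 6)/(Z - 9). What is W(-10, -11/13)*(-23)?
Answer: -299/32 ≈ -9.3438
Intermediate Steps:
W(S, Z) = (6 + S)/(-9 + Z)
W(-10, -11/13)*(-23) = ((6 - 10)/(-9 - 11/13))*(-23) = (-4/(-9 - 11*1/13))*(-23) = (-4/(-9 - 11/13))*(-23) = (-4/(-128/13))*(-23) = -13/128*(-4)*(-23) = (13/32)*(-23) = -299/32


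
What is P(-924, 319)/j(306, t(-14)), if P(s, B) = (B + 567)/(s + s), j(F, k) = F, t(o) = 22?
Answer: -443/282744 ≈ -0.0015668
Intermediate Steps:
P(s, B) = (567 + B)/(2*s) (P(s, B) = (567 + B)/((2*s)) = (567 + B)*(1/(2*s)) = (567 + B)/(2*s))
P(-924, 319)/j(306, t(-14)) = ((½)*(567 + 319)/(-924))/306 = ((½)*(-1/924)*886)*(1/306) = -443/924*1/306 = -443/282744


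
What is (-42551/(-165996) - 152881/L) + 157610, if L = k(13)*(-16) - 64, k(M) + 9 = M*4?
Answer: 4924926765487/31207248 ≈ 1.5781e+5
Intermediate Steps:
k(M) = -9 + 4*M (k(M) = -9 + M*4 = -9 + 4*M)
L = -752 (L = (-9 + 4*13)*(-16) - 64 = (-9 + 52)*(-16) - 64 = 43*(-16) - 64 = -688 - 64 = -752)
(-42551/(-165996) - 152881/L) + 157610 = (-42551/(-165996) - 152881/(-752)) + 157610 = (-42551*(-1/165996) - 152881*(-1/752)) + 157610 = (42551/165996 + 152881/752) + 157610 = 6352408207/31207248 + 157610 = 4924926765487/31207248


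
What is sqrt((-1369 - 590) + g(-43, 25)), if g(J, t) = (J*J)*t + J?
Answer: sqrt(44223) ≈ 210.29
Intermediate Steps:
g(J, t) = J + t*J**2 (g(J, t) = J**2*t + J = t*J**2 + J = J + t*J**2)
sqrt((-1369 - 590) + g(-43, 25)) = sqrt((-1369 - 590) - 43*(1 - 43*25)) = sqrt(-1959 - 43*(1 - 1075)) = sqrt(-1959 - 43*(-1074)) = sqrt(-1959 + 46182) = sqrt(44223)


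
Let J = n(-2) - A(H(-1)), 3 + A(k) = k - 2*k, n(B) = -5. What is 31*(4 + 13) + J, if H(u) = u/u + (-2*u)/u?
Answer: 524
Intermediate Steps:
H(u) = -1 (H(u) = 1 - 2 = -1)
A(k) = -3 - k (A(k) = -3 + (k - 2*k) = -3 - k)
J = -3 (J = -5 - (-3 - 1*(-1)) = -5 - (-3 + 1) = -5 - 1*(-2) = -5 + 2 = -3)
31*(4 + 13) + J = 31*(4 + 13) - 3 = 31*17 - 3 = 527 - 3 = 524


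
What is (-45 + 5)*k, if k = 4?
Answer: -160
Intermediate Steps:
(-45 + 5)*k = (-45 + 5)*4 = -40*4 = -160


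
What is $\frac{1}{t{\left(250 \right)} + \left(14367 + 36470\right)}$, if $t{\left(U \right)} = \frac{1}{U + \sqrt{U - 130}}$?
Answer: $\frac{1057070770}{53738310970907} + \frac{2 \sqrt{30}}{161214932912721} \approx 1.9671 \cdot 10^{-5}$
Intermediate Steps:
$t{\left(U \right)} = \frac{1}{U + \sqrt{-130 + U}}$
$\frac{1}{t{\left(250 \right)} + \left(14367 + 36470\right)} = \frac{1}{\frac{1}{250 + \sqrt{-130 + 250}} + \left(14367 + 36470\right)} = \frac{1}{\frac{1}{250 + \sqrt{120}} + 50837} = \frac{1}{\frac{1}{250 + 2 \sqrt{30}} + 50837} = \frac{1}{50837 + \frac{1}{250 + 2 \sqrt{30}}}$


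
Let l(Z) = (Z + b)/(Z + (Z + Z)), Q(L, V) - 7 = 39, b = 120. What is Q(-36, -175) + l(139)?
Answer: 19441/417 ≈ 46.621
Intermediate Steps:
Q(L, V) = 46 (Q(L, V) = 7 + 39 = 46)
l(Z) = (120 + Z)/(3*Z) (l(Z) = (Z + 120)/(Z + (Z + Z)) = (120 + Z)/(Z + 2*Z) = (120 + Z)/((3*Z)) = (120 + Z)*(1/(3*Z)) = (120 + Z)/(3*Z))
Q(-36, -175) + l(139) = 46 + (⅓)*(120 + 139)/139 = 46 + (⅓)*(1/139)*259 = 46 + 259/417 = 19441/417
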